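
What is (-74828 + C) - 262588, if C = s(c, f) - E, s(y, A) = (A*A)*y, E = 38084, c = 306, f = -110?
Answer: 3327100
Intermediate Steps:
s(y, A) = y*A² (s(y, A) = A²*y = y*A²)
C = 3664516 (C = 306*(-110)² - 1*38084 = 306*12100 - 38084 = 3702600 - 38084 = 3664516)
(-74828 + C) - 262588 = (-74828 + 3664516) - 262588 = 3589688 - 262588 = 3327100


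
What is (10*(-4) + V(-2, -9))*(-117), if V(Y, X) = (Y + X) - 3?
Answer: 6318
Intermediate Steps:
V(Y, X) = -3 + X + Y (V(Y, X) = (X + Y) - 3 = -3 + X + Y)
(10*(-4) + V(-2, -9))*(-117) = (10*(-4) + (-3 - 9 - 2))*(-117) = (-40 - 14)*(-117) = -54*(-117) = 6318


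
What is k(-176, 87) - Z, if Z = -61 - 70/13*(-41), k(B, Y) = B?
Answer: -4365/13 ≈ -335.77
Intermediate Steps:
Z = 2077/13 (Z = -61 - 70*1/13*(-41) = -61 - 70/13*(-41) = -61 + 2870/13 = 2077/13 ≈ 159.77)
k(-176, 87) - Z = -176 - 1*2077/13 = -176 - 2077/13 = -4365/13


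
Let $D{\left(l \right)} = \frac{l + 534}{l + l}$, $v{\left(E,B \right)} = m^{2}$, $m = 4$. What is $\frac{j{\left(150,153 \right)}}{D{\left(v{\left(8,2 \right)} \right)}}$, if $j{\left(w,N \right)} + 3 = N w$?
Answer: $\frac{367152}{275} \approx 1335.1$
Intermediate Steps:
$j{\left(w,N \right)} = -3 + N w$
$v{\left(E,B \right)} = 16$ ($v{\left(E,B \right)} = 4^{2} = 16$)
$D{\left(l \right)} = \frac{534 + l}{2 l}$
$\frac{j{\left(150,153 \right)}}{D{\left(v{\left(8,2 \right)} \right)}} = \frac{-3 + 153 \cdot 150}{\frac{1}{2} \cdot \frac{1}{16} \left(534 + 16\right)} = \frac{-3 + 22950}{\frac{1}{2} \cdot \frac{1}{16} \cdot 550} = \frac{22947}{\frac{275}{16}} = 22947 \cdot \frac{16}{275} = \frac{367152}{275}$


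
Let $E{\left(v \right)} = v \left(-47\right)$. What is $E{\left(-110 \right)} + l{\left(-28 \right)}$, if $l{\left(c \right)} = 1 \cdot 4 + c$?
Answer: $5146$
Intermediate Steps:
$E{\left(v \right)} = - 47 v$
$l{\left(c \right)} = 4 + c$
$E{\left(-110 \right)} + l{\left(-28 \right)} = \left(-47\right) \left(-110\right) + \left(4 - 28\right) = 5170 - 24 = 5146$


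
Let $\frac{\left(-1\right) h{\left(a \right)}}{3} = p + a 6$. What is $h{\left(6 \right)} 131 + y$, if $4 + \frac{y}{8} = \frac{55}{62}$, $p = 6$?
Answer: $- \frac{512458}{31} \approx -16531.0$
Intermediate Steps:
$y = - \frac{772}{31}$ ($y = -32 + 8 \cdot \frac{55}{62} = -32 + \frac{220}{31} = - \frac{772}{31} \approx -24.903$)
$h{\left(a \right)} = -18 - 18 a$ ($h{\left(a \right)} = - 3 \left(6 + a 6\right) = - 3 \left(6 + 6 a\right) = -18 - 18 a$)
$h{\left(6 \right)} 131 + y = \left(-18 - 108\right) 131 - \frac{772}{31} = \left(-126\right) 131 - \frac{772}{31} = -16506 - \frac{772}{31} = - \frac{512458}{31}$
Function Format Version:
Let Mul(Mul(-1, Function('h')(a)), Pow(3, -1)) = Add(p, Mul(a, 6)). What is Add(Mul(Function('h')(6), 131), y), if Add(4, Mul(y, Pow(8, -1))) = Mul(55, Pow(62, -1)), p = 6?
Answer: Rational(-512458, 31) ≈ -16531.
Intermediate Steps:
y = Rational(-772, 31) (y = Add(-32, Mul(8, Mul(55, Pow(62, -1)))) = Add(-32, Mul(8, Mul(55, Rational(1, 62)))) = Add(-32, Mul(8, Rational(55, 62))) = Add(-32, Rational(220, 31)) = Rational(-772, 31) ≈ -24.903)
Function('h')(a) = Add(-18, Mul(-18, a)) (Function('h')(a) = Mul(-3, Add(6, Mul(a, 6))) = Mul(-3, Add(6, Mul(6, a))) = Add(-18, Mul(-18, a)))
Add(Mul(Function('h')(6), 131), y) = Add(Mul(Add(-18, Mul(-18, 6)), 131), Rational(-772, 31)) = Add(Mul(Add(-18, -108), 131), Rational(-772, 31)) = Add(Mul(-126, 131), Rational(-772, 31)) = Add(-16506, Rational(-772, 31)) = Rational(-512458, 31)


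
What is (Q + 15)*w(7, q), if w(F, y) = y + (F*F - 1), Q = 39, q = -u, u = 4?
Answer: 2376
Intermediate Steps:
q = -4 (q = -1*4 = -4)
w(F, y) = -1 + y + F² (w(F, y) = y + (F² - 1) = y + (-1 + F²) = -1 + y + F²)
(Q + 15)*w(7, q) = (39 + 15)*(-1 - 4 + 7²) = 54*(-1 - 4 + 49) = 54*44 = 2376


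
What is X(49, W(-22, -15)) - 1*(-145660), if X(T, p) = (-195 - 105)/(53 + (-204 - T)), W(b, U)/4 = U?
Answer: 291323/2 ≈ 1.4566e+5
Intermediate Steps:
W(b, U) = 4*U
X(T, p) = -300/(-151 - T)
X(49, W(-22, -15)) - 1*(-145660) = 300/(151 + 49) - 1*(-145660) = 300/200 + 145660 = 300*(1/200) + 145660 = 3/2 + 145660 = 291323/2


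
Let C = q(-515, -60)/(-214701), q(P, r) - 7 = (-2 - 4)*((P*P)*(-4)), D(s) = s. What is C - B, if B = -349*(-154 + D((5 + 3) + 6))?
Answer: -10496656267/214701 ≈ -48890.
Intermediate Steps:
q(P, r) = 7 + 24*P² (q(P, r) = 7 + (-2 - 4)*((P*P)*(-4)) = 7 - 6*P²*(-4) = 7 - (-24)*P² = 7 + 24*P²)
C = -6365407/214701 (C = (7 + 24*(-515)²)/(-214701) = (7 + 24*265225)*(-1/214701) = (7 + 6365400)*(-1/214701) = 6365407*(-1/214701) = -6365407/214701 ≈ -29.648)
B = 48860 (B = -349*(-154 + ((5 + 3) + 6)) = -349*(-154 + (8 + 6)) = -349*(-154 + 14) = -349*(-140) = 48860)
C - B = -6365407/214701 - 1*48860 = -6365407/214701 - 48860 = -10496656267/214701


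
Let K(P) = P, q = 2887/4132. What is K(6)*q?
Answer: 8661/2066 ≈ 4.1922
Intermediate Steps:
q = 2887/4132 (q = 2887*(1/4132) = 2887/4132 ≈ 0.69869)
K(6)*q = 6*(2887/4132) = 8661/2066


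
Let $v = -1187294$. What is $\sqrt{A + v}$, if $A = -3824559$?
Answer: $i \sqrt{5011853} \approx 2238.7 i$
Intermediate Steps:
$\sqrt{A + v} = \sqrt{-3824559 - 1187294} = \sqrt{-5011853} = i \sqrt{5011853}$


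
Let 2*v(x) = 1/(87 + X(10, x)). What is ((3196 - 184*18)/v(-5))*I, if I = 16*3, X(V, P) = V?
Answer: -1080192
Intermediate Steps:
I = 48
v(x) = 1/194 (v(x) = 1/(2*(87 + 10)) = (½)/97 = (½)*(1/97) = 1/194)
((3196 - 184*18)/v(-5))*I = ((3196 - 184*18)/(1/194))*48 = ((3196 - 3312)*194)*48 = -116*194*48 = -22504*48 = -1080192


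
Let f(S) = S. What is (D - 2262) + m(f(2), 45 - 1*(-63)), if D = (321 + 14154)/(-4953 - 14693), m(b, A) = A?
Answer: -42331959/19646 ≈ -2154.7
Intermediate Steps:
D = -14475/19646 (D = 14475/(-19646) = 14475*(-1/19646) = -14475/19646 ≈ -0.73679)
(D - 2262) + m(f(2), 45 - 1*(-63)) = (-14475/19646 - 2262) + (45 - 1*(-63)) = -44453727/19646 + (45 + 63) = -44453727/19646 + 108 = -42331959/19646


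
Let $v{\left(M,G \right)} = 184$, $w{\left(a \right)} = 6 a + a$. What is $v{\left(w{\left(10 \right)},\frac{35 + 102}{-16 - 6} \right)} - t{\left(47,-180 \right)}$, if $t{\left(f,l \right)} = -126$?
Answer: $310$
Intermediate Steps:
$w{\left(a \right)} = 7 a$
$v{\left(w{\left(10 \right)},\frac{35 + 102}{-16 - 6} \right)} - t{\left(47,-180 \right)} = 184 - -126 = 184 + 126 = 310$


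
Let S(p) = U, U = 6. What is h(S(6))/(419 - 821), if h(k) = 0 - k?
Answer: 1/67 ≈ 0.014925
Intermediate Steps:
S(p) = 6
h(k) = -k
h(S(6))/(419 - 821) = (-1*6)/(419 - 821) = -6/(-402) = -6*(-1/402) = 1/67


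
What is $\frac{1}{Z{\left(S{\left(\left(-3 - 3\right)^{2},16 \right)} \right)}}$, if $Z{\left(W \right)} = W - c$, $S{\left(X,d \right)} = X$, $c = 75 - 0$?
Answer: $- \frac{1}{39} \approx -0.025641$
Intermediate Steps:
$c = 75$ ($c = 75 + 0 = 75$)
$Z{\left(W \right)} = -75 + W$ ($Z{\left(W \right)} = W - 75 = -75 + W$)
$\frac{1}{Z{\left(S{\left(\left(-3 - 3\right)^{2},16 \right)} \right)}} = \frac{1}{-75 + \left(-3 - 3\right)^{2}} = \frac{1}{-75 + \left(-6\right)^{2}} = \frac{1}{-75 + 36} = \frac{1}{-39} = - \frac{1}{39}$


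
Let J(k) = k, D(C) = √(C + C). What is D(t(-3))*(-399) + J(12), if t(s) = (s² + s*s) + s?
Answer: 12 - 399*√30 ≈ -2173.4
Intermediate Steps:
t(s) = s + 2*s² (t(s) = (s² + s²) + s = 2*s² + s = s + 2*s²)
D(C) = √2*√C (D(C) = √(2*C) = √2*√C)
D(t(-3))*(-399) + J(12) = (√2*√(-3*(1 + 2*(-3))))*(-399) + 12 = (√2*√(-3*(1 - 6)))*(-399) + 12 = (√2*√(-3*(-5)))*(-399) + 12 = (√2*√15)*(-399) + 12 = √30*(-399) + 12 = -399*√30 + 12 = 12 - 399*√30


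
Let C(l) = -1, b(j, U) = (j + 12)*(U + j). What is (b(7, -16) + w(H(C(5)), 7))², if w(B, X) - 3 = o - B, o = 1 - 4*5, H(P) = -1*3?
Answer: 33856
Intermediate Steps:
b(j, U) = (12 + j)*(U + j)
H(P) = -3
o = -19 (o = 1 - 20 = -19)
w(B, X) = -16 - B (w(B, X) = 3 + (-19 - B) = -16 - B)
(b(7, -16) + w(H(C(5)), 7))² = ((7² + 12*(-16) + 12*7 - 16*7) + (-16 - 1*(-3)))² = ((49 - 192 + 84 - 112) + (-16 + 3))² = (-171 - 13)² = (-184)² = 33856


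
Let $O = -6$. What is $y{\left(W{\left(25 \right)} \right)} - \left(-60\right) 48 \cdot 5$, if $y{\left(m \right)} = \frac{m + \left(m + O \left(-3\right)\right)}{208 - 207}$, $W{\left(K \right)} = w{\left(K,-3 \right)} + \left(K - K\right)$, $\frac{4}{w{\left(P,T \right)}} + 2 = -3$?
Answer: $\frac{72082}{5} \approx 14416.0$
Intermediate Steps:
$w{\left(P,T \right)} = - \frac{4}{5}$ ($w{\left(P,T \right)} = \frac{4}{-2 - 3} = \frac{4}{-5} = 4 \left(- \frac{1}{5}\right) = - \frac{4}{5}$)
$W{\left(K \right)} = - \frac{4}{5}$ ($W{\left(K \right)} = - \frac{4}{5} + \left(K - K\right) = - \frac{4}{5} + 0 = - \frac{4}{5}$)
$y{\left(m \right)} = 18 + 2 m$ ($y{\left(m \right)} = \frac{m + \left(m - -18\right)}{208 - 207} = \frac{m + \left(m + 18\right)}{1} = \left(m + \left(18 + m\right)\right) 1 = \left(18 + 2 m\right) 1 = 18 + 2 m$)
$y{\left(W{\left(25 \right)} \right)} - \left(-60\right) 48 \cdot 5 = \left(18 + 2 \left(- \frac{4}{5}\right)\right) - \left(-60\right) 48 \cdot 5 = \left(18 - \frac{8}{5}\right) - \left(-2880\right) 5 = \frac{82}{5} - -14400 = \frac{82}{5} + 14400 = \frac{72082}{5}$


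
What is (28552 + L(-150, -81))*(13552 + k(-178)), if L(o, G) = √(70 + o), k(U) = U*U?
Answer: 1291578272 + 180944*I*√5 ≈ 1.2916e+9 + 4.046e+5*I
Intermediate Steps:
k(U) = U²
(28552 + L(-150, -81))*(13552 + k(-178)) = (28552 + √(70 - 150))*(13552 + (-178)²) = (28552 + √(-80))*(13552 + 31684) = (28552 + 4*I*√5)*45236 = 1291578272 + 180944*I*√5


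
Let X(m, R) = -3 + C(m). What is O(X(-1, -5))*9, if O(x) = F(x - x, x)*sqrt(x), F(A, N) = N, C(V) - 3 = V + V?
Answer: -18*I*sqrt(2) ≈ -25.456*I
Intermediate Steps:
C(V) = 3 + 2*V (C(V) = 3 + (V + V) = 3 + 2*V)
X(m, R) = 2*m (X(m, R) = -3 + (3 + 2*m) = 2*m)
O(x) = x**(3/2) (O(x) = x*sqrt(x) = x**(3/2))
O(X(-1, -5))*9 = (2*(-1))**(3/2)*9 = (-2)**(3/2)*9 = -2*I*sqrt(2)*9 = -18*I*sqrt(2)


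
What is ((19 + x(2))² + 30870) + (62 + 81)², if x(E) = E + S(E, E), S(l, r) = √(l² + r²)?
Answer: 51768 + 84*√2 ≈ 51887.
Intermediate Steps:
x(E) = E + √2*√(E²) (x(E) = E + √(E² + E²) = E + √(2*E²) = E + √2*√(E²))
((19 + x(2))² + 30870) + (62 + 81)² = ((19 + (2 + √2*√(2²)))² + 30870) + (62 + 81)² = ((19 + (2 + √2*√4))² + 30870) + 143² = ((19 + (2 + √2*2))² + 30870) + 20449 = ((19 + (2 + 2*√2))² + 30870) + 20449 = ((21 + 2*√2)² + 30870) + 20449 = (30870 + (21 + 2*√2)²) + 20449 = 51319 + (21 + 2*√2)²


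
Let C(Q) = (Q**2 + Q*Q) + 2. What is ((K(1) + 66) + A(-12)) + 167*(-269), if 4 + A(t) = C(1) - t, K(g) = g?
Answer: -44844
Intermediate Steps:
C(Q) = 2 + 2*Q**2 (C(Q) = (Q**2 + Q**2) + 2 = 2*Q**2 + 2 = 2 + 2*Q**2)
A(t) = -t (A(t) = -4 + ((2 + 2*1**2) - t) = -4 + ((2 + 2*1) - t) = -4 + ((2 + 2) - t) = -4 + (4 - t) = -t)
((K(1) + 66) + A(-12)) + 167*(-269) = ((1 + 66) - 1*(-12)) + 167*(-269) = (67 + 12) - 44923 = 79 - 44923 = -44844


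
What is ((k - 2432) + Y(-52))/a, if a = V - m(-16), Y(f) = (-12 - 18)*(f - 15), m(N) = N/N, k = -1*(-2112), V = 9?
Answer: 845/4 ≈ 211.25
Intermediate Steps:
k = 2112
m(N) = 1
Y(f) = 450 - 30*f (Y(f) = -30*(-15 + f) = 450 - 30*f)
a = 8 (a = 9 - 1*1 = 9 - 1 = 8)
((k - 2432) + Y(-52))/a = ((2112 - 2432) + (450 - 30*(-52)))/8 = (-320 + (450 + 1560))*(1/8) = (-320 + 2010)*(1/8) = 1690*(1/8) = 845/4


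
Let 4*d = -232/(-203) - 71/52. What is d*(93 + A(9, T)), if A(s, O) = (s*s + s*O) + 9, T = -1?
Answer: -7047/728 ≈ -9.6799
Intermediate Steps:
A(s, O) = 9 + s² + O*s (A(s, O) = (s² + O*s) + 9 = 9 + s² + O*s)
d = -81/1456 (d = (-232/(-203) - 71/52)/4 = (-232*(-1/203) - 71*1/52)/4 = (8/7 - 71/52)/4 = (¼)*(-81/364) = -81/1456 ≈ -0.055632)
d*(93 + A(9, T)) = -81*(93 + (9 + 9² - 1*9))/1456 = -81*(93 + (9 + 81 - 9))/1456 = -81*(93 + 81)/1456 = -81/1456*174 = -7047/728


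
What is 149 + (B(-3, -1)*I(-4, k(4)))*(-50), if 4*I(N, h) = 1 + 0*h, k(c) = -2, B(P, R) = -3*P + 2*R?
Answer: 123/2 ≈ 61.500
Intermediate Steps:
I(N, h) = ¼ (I(N, h) = (1 + 0*h)/4 = (1 + 0)/4 = (¼)*1 = ¼)
149 + (B(-3, -1)*I(-4, k(4)))*(-50) = 149 + ((-3*(-3) + 2*(-1))*(¼))*(-50) = 149 + ((9 - 2)*(¼))*(-50) = 149 + (7*(¼))*(-50) = 149 + (7/4)*(-50) = 149 - 175/2 = 123/2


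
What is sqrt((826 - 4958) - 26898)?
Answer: I*sqrt(31030) ≈ 176.15*I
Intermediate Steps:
sqrt((826 - 4958) - 26898) = sqrt(-4132 - 26898) = sqrt(-31030) = I*sqrt(31030)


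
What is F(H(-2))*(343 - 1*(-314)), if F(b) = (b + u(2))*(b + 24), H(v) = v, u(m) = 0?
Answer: -28908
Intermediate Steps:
F(b) = b*(24 + b) (F(b) = (b + 0)*(b + 24) = b*(24 + b))
F(H(-2))*(343 - 1*(-314)) = (-2*(24 - 2))*(343 - 1*(-314)) = (-2*22)*(343 + 314) = -44*657 = -28908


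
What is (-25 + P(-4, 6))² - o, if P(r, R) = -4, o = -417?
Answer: 1258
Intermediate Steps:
(-25 + P(-4, 6))² - o = (-25 - 4)² - 1*(-417) = (-29)² + 417 = 841 + 417 = 1258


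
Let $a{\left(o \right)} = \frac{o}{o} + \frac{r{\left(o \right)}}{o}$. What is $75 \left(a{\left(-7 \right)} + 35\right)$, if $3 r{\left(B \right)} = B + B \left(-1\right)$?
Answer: $2700$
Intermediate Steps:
$r{\left(B \right)} = 0$ ($r{\left(B \right)} = \frac{B + B \left(-1\right)}{3} = \frac{B - B}{3} = \frac{1}{3} \cdot 0 = 0$)
$a{\left(o \right)} = 1$ ($a{\left(o \right)} = \frac{o}{o} + \frac{0}{o} = 1 + 0 = 1$)
$75 \left(a{\left(-7 \right)} + 35\right) = 75 \left(1 + 35\right) = 75 \cdot 36 = 2700$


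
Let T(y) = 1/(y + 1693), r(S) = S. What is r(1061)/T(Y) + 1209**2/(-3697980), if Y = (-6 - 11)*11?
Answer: 151509616641/94820 ≈ 1.5979e+6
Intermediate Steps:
Y = -187 (Y = -17*11 = -187)
T(y) = 1/(1693 + y)
r(1061)/T(Y) + 1209**2/(-3697980) = 1061/(1/(1693 - 187)) + 1209**2/(-3697980) = 1061/(1/1506) + 1461681*(-1/3697980) = 1061/(1/1506) - 37479/94820 = 1061*1506 - 37479/94820 = 1597866 - 37479/94820 = 151509616641/94820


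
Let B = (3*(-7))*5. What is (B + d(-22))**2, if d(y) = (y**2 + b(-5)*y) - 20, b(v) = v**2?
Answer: 36481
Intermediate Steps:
B = -105 (B = -21*5 = -105)
d(y) = -20 + y**2 + 25*y (d(y) = (y**2 + (-5)**2*y) - 20 = (y**2 + 25*y) - 20 = -20 + y**2 + 25*y)
(B + d(-22))**2 = (-105 + (-20 + (-22)**2 + 25*(-22)))**2 = (-105 + (-20 + 484 - 550))**2 = (-105 - 86)**2 = (-191)**2 = 36481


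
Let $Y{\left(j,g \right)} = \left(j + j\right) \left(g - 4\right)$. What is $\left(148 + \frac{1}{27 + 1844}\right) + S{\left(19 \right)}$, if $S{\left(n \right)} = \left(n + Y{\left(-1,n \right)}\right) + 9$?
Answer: $\frac{273167}{1871} \approx 146.0$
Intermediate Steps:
$Y{\left(j,g \right)} = 2 j \left(-4 + g\right)$
$S{\left(n \right)} = 17 - n$ ($S{\left(n \right)} = \left(n + 2 \left(-1\right) \left(-4 + n\right)\right) + 9 = \left(n - \left(-8 + 2 n\right)\right) + 9 = \left(8 - n\right) + 9 = 17 - n$)
$\left(148 + \frac{1}{27 + 1844}\right) + S{\left(19 \right)} = \left(148 + \frac{1}{27 + 1844}\right) + \left(17 - 19\right) = \left(148 + \frac{1}{1871}\right) + \left(17 - 19\right) = \left(148 + \frac{1}{1871}\right) - 2 = \frac{276909}{1871} - 2 = \frac{273167}{1871}$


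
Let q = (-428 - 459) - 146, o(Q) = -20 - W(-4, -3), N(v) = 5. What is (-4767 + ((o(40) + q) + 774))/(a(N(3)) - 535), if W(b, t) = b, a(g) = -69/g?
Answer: 12605/1372 ≈ 9.1873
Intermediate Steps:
o(Q) = -16 (o(Q) = -20 - 1*(-4) = -20 + 4 = -16)
q = -1033 (q = -887 - 146 = -1033)
(-4767 + ((o(40) + q) + 774))/(a(N(3)) - 535) = (-4767 + ((-16 - 1033) + 774))/(-69/5 - 535) = (-4767 + (-1049 + 774))/(-69*1/5 - 535) = (-4767 - 275)/(-69/5 - 535) = -5042/(-2744/5) = -5042*(-5/2744) = 12605/1372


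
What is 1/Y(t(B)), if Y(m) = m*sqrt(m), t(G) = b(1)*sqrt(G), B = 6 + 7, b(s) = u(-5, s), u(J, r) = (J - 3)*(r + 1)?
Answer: I*13**(1/4)/832 ≈ 0.0022822*I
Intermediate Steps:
u(J, r) = (1 + r)*(-3 + J) (u(J, r) = (-3 + J)*(1 + r) = (1 + r)*(-3 + J))
b(s) = -8 - 8*s (b(s) = -3 - 5 - 3*s - 5*s = -8 - 8*s)
B = 13
t(G) = -16*sqrt(G) (t(G) = (-8 - 8*1)*sqrt(G) = (-8 - 8)*sqrt(G) = -16*sqrt(G))
Y(m) = m**(3/2)
1/Y(t(B)) = 1/((-16*sqrt(13))**(3/2)) = 1/(-64*I*13**(3/4)) = I*13**(1/4)/832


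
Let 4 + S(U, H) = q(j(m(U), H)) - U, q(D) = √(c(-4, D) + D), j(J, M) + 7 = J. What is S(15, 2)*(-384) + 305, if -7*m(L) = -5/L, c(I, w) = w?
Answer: 7601 - 256*I*√1533/7 ≈ 7601.0 - 1431.9*I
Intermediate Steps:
m(L) = 5/(7*L) (m(L) = -(-5)/(7*L) = 5/(7*L))
j(J, M) = -7 + J
q(D) = √2*√D (q(D) = √(D + D) = √(2*D) = √2*√D)
S(U, H) = -4 - U + √2*√(-7 + 5/(7*U)) (S(U, H) = -4 + (√2*√(-7 + 5/(7*U)) - U) = -4 + (-U + √2*√(-7 + 5/(7*U))) = -4 - U + √2*√(-7 + 5/(7*U)))
S(15, 2)*(-384) + 305 = (-4 - 1*15 + √(-686 + 70/15)/7)*(-384) + 305 = (-4 - 15 + √(-686 + 70*(1/15))/7)*(-384) + 305 = (-4 - 15 + √(-686 + 14/3)/7)*(-384) + 305 = (-4 - 15 + √(-2044/3)/7)*(-384) + 305 = (-4 - 15 + (2*I*√1533/3)/7)*(-384) + 305 = (-4 - 15 + 2*I*√1533/21)*(-384) + 305 = (-19 + 2*I*√1533/21)*(-384) + 305 = (7296 - 256*I*√1533/7) + 305 = 7601 - 256*I*√1533/7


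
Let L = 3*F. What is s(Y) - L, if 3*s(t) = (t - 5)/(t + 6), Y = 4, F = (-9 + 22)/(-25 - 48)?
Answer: 1097/2190 ≈ 0.50091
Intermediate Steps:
F = -13/73 (F = 13/(-73) = 13*(-1/73) = -13/73 ≈ -0.17808)
L = -39/73 (L = 3*(-13/73) = -39/73 ≈ -0.53425)
s(t) = (-5 + t)/(3*(6 + t)) (s(t) = ((t - 5)/(t + 6))/3 = ((-5 + t)/(6 + t))/3 = (-5 + t)/(3*(6 + t)))
s(Y) - L = (-5 + 4)/(3*(6 + 4)) - 1*(-39/73) = (⅓)*(-1)/10 + 39/73 = (⅓)*(⅒)*(-1) + 39/73 = -1/30 + 39/73 = 1097/2190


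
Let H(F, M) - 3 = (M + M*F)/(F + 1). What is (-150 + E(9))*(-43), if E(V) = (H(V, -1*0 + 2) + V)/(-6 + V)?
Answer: 18748/3 ≈ 6249.3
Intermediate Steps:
H(F, M) = 3 + (M + F*M)/(1 + F) (H(F, M) = 3 + (M + M*F)/(F + 1) = 3 + (M + F*M)/(1 + F))
E(V) = (5 + V)/(-6 + V) (E(V) = ((3 + (-1*0 + 2)) + V)/(-6 + V) = ((3 + (0 + 2)) + V)/(-6 + V) = ((3 + 2) + V)/(-6 + V) = (5 + V)/(-6 + V))
(-150 + E(9))*(-43) = (-150 + (5 + 9)/(-6 + 9))*(-43) = (-150 + 14/3)*(-43) = -436/3*(-43) = 18748/3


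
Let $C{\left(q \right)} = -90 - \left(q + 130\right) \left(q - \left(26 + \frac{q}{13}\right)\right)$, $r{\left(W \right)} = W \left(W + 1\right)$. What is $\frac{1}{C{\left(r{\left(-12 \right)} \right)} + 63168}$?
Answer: $\frac{13}{493562} \approx 2.6339 \cdot 10^{-5}$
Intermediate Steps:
$r{\left(W \right)} = W \left(1 + W\right)$
$C{\left(q \right)} = -90 - \left(-26 + \frac{12 q}{13}\right) \left(130 + q\right)$ ($C{\left(q \right)} = -90 - \left(130 + q\right) \left(q - \left(26 + q \frac{1}{13}\right)\right) = -90 - \left(130 + q\right) \left(q - \left(26 + \frac{q}{13}\right)\right) = -90 - \left(130 + q\right) \left(-26 + \frac{12 q}{13}\right) = -90 - \left(-26 + \frac{12 q}{13}\right) \left(130 + q\right)$)
$\frac{1}{C{\left(r{\left(-12 \right)} \right)} + 63168} = \frac{1}{\left(3290 - 94 \left(- 12 \left(1 - 12\right)\right) - \frac{12 \left(- 12 \left(1 - 12\right)\right)^{2}}{13}\right) + 63168} = \frac{1}{\left(3290 - 94 \left(\left(-12\right) \left(-11\right)\right) - \frac{12 \left(\left(-12\right) \left(-11\right)\right)^{2}}{13}\right) + 63168} = \frac{1}{\left(3290 - 12408 - \frac{12 \cdot 132^{2}}{13}\right) + 63168} = \frac{1}{\left(3290 - 12408 - \frac{209088}{13}\right) + 63168} = \frac{1}{- \frac{327622}{13} + 63168} = \frac{1}{\frac{493562}{13}} = \frac{13}{493562}$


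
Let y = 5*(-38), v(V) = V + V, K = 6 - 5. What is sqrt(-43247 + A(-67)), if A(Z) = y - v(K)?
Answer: 11*I*sqrt(359) ≈ 208.42*I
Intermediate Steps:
K = 1
v(V) = 2*V
y = -190
A(Z) = -192 (A(Z) = -190 - 2 = -192)
sqrt(-43247 + A(-67)) = sqrt(-43247 - 192) = sqrt(-43439) = 11*I*sqrt(359)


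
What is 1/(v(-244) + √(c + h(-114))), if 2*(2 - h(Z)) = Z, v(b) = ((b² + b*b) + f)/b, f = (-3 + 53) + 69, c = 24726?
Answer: -29082604/12730894721 - 59536*√24785/12730894721 ≈ -0.0030206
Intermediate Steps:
f = 119 (f = 50 + 69 = 119)
v(b) = (119 + 2*b²)/b (v(b) = ((b² + b*b) + 119)/b = ((b² + b²) + 119)/b = (2*b² + 119)/b = (119 + 2*b²)/b)
h(Z) = 2 - Z/2
1/(v(-244) + √(c + h(-114))) = 1/((2*(-244) + 119/(-244)) + √(24726 + (2 - ½*(-114)))) = 1/((-488 + 119*(-1/244)) + √(24726 + (2 + 57))) = 1/((-488 - 119/244) + √(24726 + 59)) = 1/(-119191/244 + √24785)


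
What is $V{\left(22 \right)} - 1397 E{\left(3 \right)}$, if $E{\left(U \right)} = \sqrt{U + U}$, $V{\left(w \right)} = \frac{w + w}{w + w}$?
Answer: $1 - 1397 \sqrt{6} \approx -3420.9$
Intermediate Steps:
$V{\left(w \right)} = 1$ ($V{\left(w \right)} = \frac{2 w}{2 w} = 2 w \frac{1}{2 w} = 1$)
$E{\left(U \right)} = \sqrt{2} \sqrt{U}$ ($E{\left(U \right)} = \sqrt{2 U} = \sqrt{2} \sqrt{U}$)
$V{\left(22 \right)} - 1397 E{\left(3 \right)} = 1 - 1397 \sqrt{2} \sqrt{3} = 1 - 1397 \sqrt{6}$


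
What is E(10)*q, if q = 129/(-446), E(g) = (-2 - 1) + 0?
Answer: 387/446 ≈ 0.86771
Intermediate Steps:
E(g) = -3 (E(g) = -3 + 0 = -3)
q = -129/446 (q = 129*(-1/446) = -129/446 ≈ -0.28924)
E(10)*q = -3*(-129/446) = 387/446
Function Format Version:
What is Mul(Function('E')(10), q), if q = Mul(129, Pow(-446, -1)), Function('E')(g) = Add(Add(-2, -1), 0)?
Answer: Rational(387, 446) ≈ 0.86771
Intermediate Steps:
Function('E')(g) = -3 (Function('E')(g) = Add(-3, 0) = -3)
q = Rational(-129, 446) (q = Mul(129, Rational(-1, 446)) = Rational(-129, 446) ≈ -0.28924)
Mul(Function('E')(10), q) = Mul(-3, Rational(-129, 446)) = Rational(387, 446)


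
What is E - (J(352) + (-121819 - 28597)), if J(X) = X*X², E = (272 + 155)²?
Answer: -43281463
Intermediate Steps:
E = 182329 (E = 427² = 182329)
J(X) = X³
E - (J(352) + (-121819 - 28597)) = 182329 - (352³ + (-121819 - 28597)) = 182329 - (43614208 - 150416) = 182329 - 1*43463792 = 182329 - 43463792 = -43281463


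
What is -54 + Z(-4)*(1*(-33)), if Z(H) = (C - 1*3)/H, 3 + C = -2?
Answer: -120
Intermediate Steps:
C = -5 (C = -3 - 2 = -5)
Z(H) = -8/H (Z(H) = (-5 - 1*3)/H = (-5 - 3)/H = -8/H)
-54 + Z(-4)*(1*(-33)) = -54 + (-8/(-4))*(1*(-33)) = -54 - 8*(-1/4)*(-33) = -54 + 2*(-33) = -54 - 66 = -120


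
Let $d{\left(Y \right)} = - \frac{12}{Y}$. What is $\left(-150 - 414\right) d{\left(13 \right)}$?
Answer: $\frac{6768}{13} \approx 520.62$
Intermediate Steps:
$\left(-150 - 414\right) d{\left(13 \right)} = \left(-150 - 414\right) \left(- \frac{12}{13}\right) = - 564 \left(\left(-12\right) \frac{1}{13}\right) = \left(-564\right) \left(- \frac{12}{13}\right) = \frac{6768}{13}$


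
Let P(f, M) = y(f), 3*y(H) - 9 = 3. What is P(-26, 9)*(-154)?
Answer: -616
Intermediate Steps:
y(H) = 4 (y(H) = 3 + (⅓)*3 = 3 + 1 = 4)
P(f, M) = 4
P(-26, 9)*(-154) = 4*(-154) = -616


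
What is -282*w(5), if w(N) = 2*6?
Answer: -3384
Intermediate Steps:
w(N) = 12
-282*w(5) = -282*12 = -3384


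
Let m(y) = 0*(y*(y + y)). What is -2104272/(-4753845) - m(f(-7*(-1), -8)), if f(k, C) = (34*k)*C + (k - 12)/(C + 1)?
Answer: 233808/528205 ≈ 0.44265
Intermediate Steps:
f(k, C) = (-12 + k)/(1 + C) + 34*C*k (f(k, C) = 34*C*k + (-12 + k)/(1 + C) = (-12 + k)/(1 + C) + 34*C*k)
m(y) = 0 (m(y) = 0*(y*(2*y)) = 0*(2*y**2) = 0)
-2104272/(-4753845) - m(f(-7*(-1), -8)) = -2104272/(-4753845) - 1*0 = -2104272*(-1/4753845) + 0 = 233808/528205 + 0 = 233808/528205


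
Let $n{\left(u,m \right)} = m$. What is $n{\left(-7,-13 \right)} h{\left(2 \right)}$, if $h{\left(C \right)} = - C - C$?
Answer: $52$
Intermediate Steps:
$h{\left(C \right)} = - 2 C$
$n{\left(-7,-13 \right)} h{\left(2 \right)} = - 13 \left(\left(-2\right) 2\right) = \left(-13\right) \left(-4\right) = 52$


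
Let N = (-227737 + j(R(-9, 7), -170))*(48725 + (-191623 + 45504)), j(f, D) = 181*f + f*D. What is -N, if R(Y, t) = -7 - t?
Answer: -22195216054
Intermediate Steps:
j(f, D) = 181*f + D*f
N = 22195216054 (N = (-227737 + (-7 - 1*7)*(181 - 170))*(48725 + (-191623 + 45504)) = (-227737 + (-7 - 7)*11)*(48725 - 146119) = (-227737 - 14*11)*(-97394) = (-227737 - 154)*(-97394) = -227891*(-97394) = 22195216054)
-N = -1*22195216054 = -22195216054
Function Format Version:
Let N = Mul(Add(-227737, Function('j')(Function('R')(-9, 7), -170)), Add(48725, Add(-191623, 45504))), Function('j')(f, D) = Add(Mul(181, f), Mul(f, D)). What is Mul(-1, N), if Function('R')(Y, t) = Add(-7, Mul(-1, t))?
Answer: -22195216054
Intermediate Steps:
Function('j')(f, D) = Add(Mul(181, f), Mul(D, f))
N = 22195216054 (N = Mul(Add(-227737, Mul(Add(-7, Mul(-1, 7)), Add(181, -170))), Add(48725, Add(-191623, 45504))) = Mul(Add(-227737, Mul(Add(-7, -7), 11)), Add(48725, -146119)) = Mul(Add(-227737, Mul(-14, 11)), -97394) = Mul(Add(-227737, -154), -97394) = Mul(-227891, -97394) = 22195216054)
Mul(-1, N) = Mul(-1, 22195216054) = -22195216054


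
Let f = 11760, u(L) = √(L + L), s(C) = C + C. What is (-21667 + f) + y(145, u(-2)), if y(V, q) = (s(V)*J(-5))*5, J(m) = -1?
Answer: -11357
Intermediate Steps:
s(C) = 2*C
u(L) = √2*√L (u(L) = √(2*L) = √2*√L)
y(V, q) = -10*V (y(V, q) = ((2*V)*(-1))*5 = -2*V*5 = -10*V)
(-21667 + f) + y(145, u(-2)) = (-21667 + 11760) - 10*145 = -9907 - 1450 = -11357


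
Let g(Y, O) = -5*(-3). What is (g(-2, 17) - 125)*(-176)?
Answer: 19360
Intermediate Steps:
g(Y, O) = 15
(g(-2, 17) - 125)*(-176) = (15 - 125)*(-176) = -110*(-176) = 19360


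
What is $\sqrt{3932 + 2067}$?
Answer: $\sqrt{5999} \approx 77.453$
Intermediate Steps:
$\sqrt{3932 + 2067} = \sqrt{5999}$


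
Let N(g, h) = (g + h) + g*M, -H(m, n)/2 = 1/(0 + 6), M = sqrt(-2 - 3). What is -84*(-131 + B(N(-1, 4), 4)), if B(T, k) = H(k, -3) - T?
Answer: 11284 - 84*I*sqrt(5) ≈ 11284.0 - 187.83*I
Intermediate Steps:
M = I*sqrt(5) (M = sqrt(-5) = I*sqrt(5) ≈ 2.2361*I)
H(m, n) = -1/3 (H(m, n) = -2/(0 + 6) = -2/6 = -2*1/6 = -1/3)
N(g, h) = g + h + I*g*sqrt(5) (N(g, h) = (g + h) + g*(I*sqrt(5)) = (g + h) + I*g*sqrt(5) = g + h + I*g*sqrt(5))
B(T, k) = -1/3 - T
-84*(-131 + B(N(-1, 4), 4)) = -84*(-131 + (-1/3 - (-1 + 4 + I*(-1)*sqrt(5)))) = -84*(-131 + (-1/3 - (-1 + 4 - I*sqrt(5)))) = -84*(-131 + (-1/3 - (3 - I*sqrt(5)))) = -84*(-131 + (-1/3 + (-3 + I*sqrt(5)))) = -84*(-131 + (-10/3 + I*sqrt(5))) = -84*(-403/3 + I*sqrt(5)) = 11284 - 84*I*sqrt(5)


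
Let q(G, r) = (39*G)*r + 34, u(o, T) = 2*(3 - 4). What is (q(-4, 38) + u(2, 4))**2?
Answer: 34762816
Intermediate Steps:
u(o, T) = -2 (u(o, T) = 2*(-1) = -2)
q(G, r) = 34 + 39*G*r (q(G, r) = 39*G*r + 34 = 34 + 39*G*r)
(q(-4, 38) + u(2, 4))**2 = ((34 + 39*(-4)*38) - 2)**2 = ((34 - 5928) - 2)**2 = (-5894 - 2)**2 = (-5896)**2 = 34762816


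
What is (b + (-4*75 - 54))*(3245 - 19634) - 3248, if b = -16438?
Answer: 275200840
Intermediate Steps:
(b + (-4*75 - 54))*(3245 - 19634) - 3248 = (-16438 + (-4*75 - 54))*(3245 - 19634) - 3248 = (-16438 + (-300 - 54))*(-16389) - 3248 = (-16438 - 354)*(-16389) - 3248 = -16792*(-16389) - 3248 = 275204088 - 3248 = 275200840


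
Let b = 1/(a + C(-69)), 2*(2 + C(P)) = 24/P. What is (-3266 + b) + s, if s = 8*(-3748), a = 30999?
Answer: -23704822727/712927 ≈ -33250.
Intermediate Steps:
C(P) = -2 + 12/P (C(P) = -2 + (24/P)/2 = -2 + 12/P)
b = 23/712927 (b = 1/(30999 + (-2 + 12/(-69))) = 1/(30999 + (-2 + 12*(-1/69))) = 1/(30999 + (-2 - 4/23)) = 1/(30999 - 50/23) = 1/(712927/23) = 23/712927 ≈ 3.2261e-5)
s = -29984
(-3266 + b) + s = (-3266 + 23/712927) - 29984 = -2328419559/712927 - 29984 = -23704822727/712927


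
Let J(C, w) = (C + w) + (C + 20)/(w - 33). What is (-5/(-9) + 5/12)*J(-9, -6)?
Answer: -5215/351 ≈ -14.858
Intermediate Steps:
J(C, w) = C + w + (20 + C)/(-33 + w) (J(C, w) = (C + w) + (20 + C)/(-33 + w) = C + w + (20 + C)/(-33 + w))
(-5/(-9) + 5/12)*J(-9, -6) = (-5/(-9) + 5/12)*((20 + (-6)**2 - 33*(-6) - 32*(-9) - 9*(-6))/(-33 - 6)) = (-5*(-1/9) + 5*(1/12))*((20 + 36 + 198 + 288 + 54)/(-39)) = (5/9 + 5/12)*(-1/39*596) = (35/36)*(-596/39) = -5215/351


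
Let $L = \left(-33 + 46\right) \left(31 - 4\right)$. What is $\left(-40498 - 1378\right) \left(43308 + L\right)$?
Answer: $-1828264284$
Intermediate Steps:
$L = 351$ ($L = 13 \cdot 27 = 351$)
$\left(-40498 - 1378\right) \left(43308 + L\right) = \left(-40498 - 1378\right) \left(43308 + 351\right) = \left(-41876\right) 43659 = -1828264284$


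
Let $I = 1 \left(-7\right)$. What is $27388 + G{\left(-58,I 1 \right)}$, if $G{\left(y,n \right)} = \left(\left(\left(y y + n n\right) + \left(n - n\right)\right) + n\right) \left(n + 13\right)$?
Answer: $47824$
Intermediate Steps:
$I = -7$
$G{\left(y,n \right)} = \left(13 + n\right) \left(n + n^{2} + y^{2}\right)$ ($G{\left(y,n \right)} = \left(\left(\left(y^{2} + n^{2}\right) + 0\right) + n\right) \left(13 + n\right) = \left(\left(\left(n^{2} + y^{2}\right) + 0\right) + n\right) \left(13 + n\right) = \left(\left(n^{2} + y^{2}\right) + n\right) \left(13 + n\right) = \left(n + n^{2} + y^{2}\right) \left(13 + n\right) = \left(13 + n\right) \left(n + n^{2} + y^{2}\right)$)
$27388 + G{\left(-58,I 1 \right)} = 27388 + \left(\left(\left(-7\right) 1\right)^{3} + 13 \left(\left(-7\right) 1\right) + 13 \left(-58\right)^{2} + 14 \left(\left(-7\right) 1\right)^{2} + \left(-7\right) 1 \left(-58\right)^{2}\right) = 27388 + \left(\left(-7\right)^{3} + 13 \left(-7\right) + 13 \cdot 3364 + 14 \left(-7\right)^{2} - 23548\right) = 27388 - -20436 = 27388 + 20436 = 47824$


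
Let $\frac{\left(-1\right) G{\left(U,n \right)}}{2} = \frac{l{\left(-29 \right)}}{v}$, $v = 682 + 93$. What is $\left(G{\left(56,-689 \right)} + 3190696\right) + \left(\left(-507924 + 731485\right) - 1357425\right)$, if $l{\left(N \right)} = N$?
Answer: $\frac{1594044858}{775} \approx 2.0568 \cdot 10^{6}$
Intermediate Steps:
$v = 775$
$G{\left(U,n \right)} = \frac{58}{775}$ ($G{\left(U,n \right)} = - 2 \left(- \frac{29}{775}\right) = - 2 \left(\left(-29\right) \frac{1}{775}\right) = \left(-2\right) \left(- \frac{29}{775}\right) = \frac{58}{775}$)
$\left(G{\left(56,-689 \right)} + 3190696\right) + \left(\left(-507924 + 731485\right) - 1357425\right) = \left(\frac{58}{775} + 3190696\right) + \left(\left(-507924 + 731485\right) - 1357425\right) = \frac{2472789458}{775} + \left(223561 - 1357425\right) = \frac{2472789458}{775} - 1133864 = \frac{1594044858}{775}$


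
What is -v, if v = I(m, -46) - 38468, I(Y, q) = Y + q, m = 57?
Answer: 38457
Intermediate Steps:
v = -38457 (v = (57 - 46) - 38468 = 11 - 38468 = -38457)
-v = -1*(-38457) = 38457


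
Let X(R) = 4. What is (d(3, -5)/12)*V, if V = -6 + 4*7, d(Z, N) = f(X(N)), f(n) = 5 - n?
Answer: 11/6 ≈ 1.8333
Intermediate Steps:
d(Z, N) = 1 (d(Z, N) = 5 - 1*4 = 5 - 4 = 1)
V = 22 (V = -6 + 28 = 22)
(d(3, -5)/12)*V = (1/12)*22 = 11/6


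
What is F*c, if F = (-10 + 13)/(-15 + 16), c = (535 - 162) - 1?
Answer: 1116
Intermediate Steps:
c = 372 (c = 373 - 1 = 372)
F = 3 (F = 3/1 = 3*1 = 3)
F*c = 3*372 = 1116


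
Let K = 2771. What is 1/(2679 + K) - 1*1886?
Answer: -10278699/5450 ≈ -1886.0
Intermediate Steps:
1/(2679 + K) - 1*1886 = 1/(2679 + 2771) - 1*1886 = 1/5450 - 1886 = -10278699/5450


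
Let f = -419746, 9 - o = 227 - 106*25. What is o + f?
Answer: -417314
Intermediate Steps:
o = 2432 (o = 9 - (227 - 106*25) = 9 - (227 - 2650) = 9 - 1*(-2423) = 9 + 2423 = 2432)
o + f = 2432 - 419746 = -417314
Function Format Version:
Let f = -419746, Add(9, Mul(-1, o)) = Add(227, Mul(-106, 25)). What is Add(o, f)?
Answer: -417314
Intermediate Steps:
o = 2432 (o = Add(9, Mul(-1, Add(227, Mul(-106, 25)))) = Add(9, Mul(-1, Add(227, -2650))) = Add(9, Mul(-1, -2423)) = Add(9, 2423) = 2432)
Add(o, f) = Add(2432, -419746) = -417314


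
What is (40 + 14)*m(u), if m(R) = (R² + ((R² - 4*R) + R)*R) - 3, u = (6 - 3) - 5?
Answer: -1026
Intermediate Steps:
u = -2 (u = 3 - 5 = -2)
m(R) = -3 + R² + R*(R² - 3*R) (m(R) = (R² + (R² - 3*R)*R) - 3 = (R² + R*(R² - 3*R)) - 3 = -3 + R² + R*(R² - 3*R))
(40 + 14)*m(u) = (40 + 14)*(-3 + (-2)³ - 2*(-2)²) = 54*(-3 - 8 - 2*4) = 54*(-3 - 8 - 8) = 54*(-19) = -1026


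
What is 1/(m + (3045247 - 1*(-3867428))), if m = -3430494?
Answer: 1/3482181 ≈ 2.8718e-7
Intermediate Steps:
1/(m + (3045247 - 1*(-3867428))) = 1/(-3430494 + (3045247 - 1*(-3867428))) = 1/(-3430494 + (3045247 + 3867428)) = 1/(-3430494 + 6912675) = 1/3482181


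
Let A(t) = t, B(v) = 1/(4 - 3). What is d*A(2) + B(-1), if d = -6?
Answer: -11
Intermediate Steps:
B(v) = 1 (B(v) = 1/1 = 1)
d*A(2) + B(-1) = -6*2 + 1 = -12 + 1 = -11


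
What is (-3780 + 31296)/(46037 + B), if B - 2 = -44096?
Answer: 27516/1943 ≈ 14.162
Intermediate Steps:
B = -44094 (B = 2 - 44096 = -44094)
(-3780 + 31296)/(46037 + B) = (-3780 + 31296)/(46037 - 44094) = 27516/1943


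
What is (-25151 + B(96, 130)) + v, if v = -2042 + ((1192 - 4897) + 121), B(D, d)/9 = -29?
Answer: -31038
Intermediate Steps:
B(D, d) = -261 (B(D, d) = 9*(-29) = -261)
v = -5626 (v = -2042 + (-3705 + 121) = -2042 - 3584 = -5626)
(-25151 + B(96, 130)) + v = (-25151 - 261) - 5626 = -25412 - 5626 = -31038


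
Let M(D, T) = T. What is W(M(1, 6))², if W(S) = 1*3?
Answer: 9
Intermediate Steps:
W(S) = 3
W(M(1, 6))² = 3² = 9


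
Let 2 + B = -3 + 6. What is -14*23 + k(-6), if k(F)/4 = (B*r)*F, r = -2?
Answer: -274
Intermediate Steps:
B = 1 (B = -2 + (-3 + 6) = -2 + 3 = 1)
k(F) = -8*F (k(F) = 4*((1*(-2))*F) = 4*(-2*F) = -8*F)
-14*23 + k(-6) = -14*23 - 8*(-6) = -322 + 48 = -274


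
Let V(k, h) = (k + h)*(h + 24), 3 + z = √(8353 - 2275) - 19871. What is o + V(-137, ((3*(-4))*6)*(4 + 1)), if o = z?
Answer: 147118 + √6078 ≈ 1.4720e+5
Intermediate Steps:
z = -19874 + √6078 (z = -3 + (√(8353 - 2275) - 19871) = -3 + (√6078 - 19871) = -3 + (-19871 + √6078) = -19874 + √6078 ≈ -19796.)
V(k, h) = (24 + h)*(h + k) (V(k, h) = (h + k)*(24 + h) = (24 + h)*(h + k))
o = -19874 + √6078 ≈ -19796.
o + V(-137, ((3*(-4))*6)*(4 + 1)) = (-19874 + √6078) + ((((3*(-4))*6)*(4 + 1))² + 24*(((3*(-4))*6)*(4 + 1)) + 24*(-137) + (((3*(-4))*6)*(4 + 1))*(-137)) = (-19874 + √6078) + ((-12*6*5)² + 24*(-12*6*5) - 3288 + (-12*6*5)*(-137)) = (-19874 + √6078) + ((-72*5)² + 24*(-72*5) - 3288 - 72*5*(-137)) = (-19874 + √6078) + ((-360)² + 24*(-360) - 3288 - 360*(-137)) = (-19874 + √6078) + (129600 - 8640 - 3288 + 49320) = (-19874 + √6078) + 166992 = 147118 + √6078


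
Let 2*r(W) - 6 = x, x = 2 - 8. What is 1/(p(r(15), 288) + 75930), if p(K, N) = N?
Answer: 1/76218 ≈ 1.3120e-5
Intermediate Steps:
x = -6
r(W) = 0 (r(W) = 3 + (½)*(-6) = 3 - 3 = 0)
1/(p(r(15), 288) + 75930) = 1/(288 + 75930) = 1/76218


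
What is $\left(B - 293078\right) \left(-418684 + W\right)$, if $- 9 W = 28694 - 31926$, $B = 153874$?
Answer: $\frac{524092480496}{9} \approx 5.8232 \cdot 10^{10}$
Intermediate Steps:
$W = \frac{3232}{9}$ ($W = - \frac{28694 - 31926}{9} = \left(- \frac{1}{9}\right) \left(-3232\right) = \frac{3232}{9} \approx 359.11$)
$\left(B - 293078\right) \left(-418684 + W\right) = \left(153874 - 293078\right) \left(-418684 + \frac{3232}{9}\right) = \left(-139204\right) \left(- \frac{3764924}{9}\right) = \frac{524092480496}{9}$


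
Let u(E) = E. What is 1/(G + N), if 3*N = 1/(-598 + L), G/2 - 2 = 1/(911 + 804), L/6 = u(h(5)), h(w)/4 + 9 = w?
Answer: 3570630/14284969 ≈ 0.24996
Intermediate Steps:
h(w) = -36 + 4*w
L = -96 (L = 6*(-36 + 4*5) = 6*(-36 + 20) = 6*(-16) = -96)
G = 6862/1715 (G = 4 + 2/(911 + 804) = 4 + 2/1715 = 6862/1715 ≈ 4.0012)
N = -1/2082 (N = 1/(3*(-598 - 96)) = (1/3)/(-694) = (1/3)*(-1/694) = -1/2082 ≈ -0.00048031)
1/(G + N) = 1/(6862/1715 - 1/2082) = 1/(14284969/3570630) = 3570630/14284969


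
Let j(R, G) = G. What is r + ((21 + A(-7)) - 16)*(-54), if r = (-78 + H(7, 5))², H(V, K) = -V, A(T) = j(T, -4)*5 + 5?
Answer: 7765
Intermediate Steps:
A(T) = -15 (A(T) = -4*5 + 5 = -20 + 5 = -15)
r = 7225 (r = (-78 - 1*7)² = (-78 - 7)² = (-85)² = 7225)
r + ((21 + A(-7)) - 16)*(-54) = 7225 + ((21 - 15) - 16)*(-54) = 7225 + (6 - 16)*(-54) = 7225 - 10*(-54) = 7225 + 540 = 7765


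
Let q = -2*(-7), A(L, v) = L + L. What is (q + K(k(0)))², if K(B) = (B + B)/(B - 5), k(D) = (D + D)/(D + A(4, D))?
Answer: 196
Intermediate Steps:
A(L, v) = 2*L
k(D) = 2*D/(8 + D) (k(D) = (D + D)/(D + 2*4) = (2*D)/(D + 8) = (2*D)/(8 + D) = 2*D/(8 + D))
K(B) = 2*B/(-5 + B) (K(B) = (2*B)/(-5 + B) = 2*B/(-5 + B))
q = 14
(q + K(k(0)))² = (14 + 2*(2*0/(8 + 0))/(-5 + 2*0/(8 + 0)))² = (14 + 2*(2*0/8)/(-5 + 2*0/8))² = (14 + 2*(2*0*(⅛))/(-5 + 2*0*(⅛)))² = (14 + 2*0/(-5 + 0))² = (14 + 2*0/(-5))² = (14 + 2*0*(-⅕))² = (14 + 0)² = 14² = 196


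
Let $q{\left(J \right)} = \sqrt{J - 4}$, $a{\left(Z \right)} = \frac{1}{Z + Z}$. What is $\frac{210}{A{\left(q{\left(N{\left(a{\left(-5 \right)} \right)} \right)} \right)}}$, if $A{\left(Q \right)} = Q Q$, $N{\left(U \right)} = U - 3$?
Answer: $- \frac{2100}{71} \approx -29.577$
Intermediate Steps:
$a{\left(Z \right)} = \frac{1}{2 Z}$
$N{\left(U \right)} = -3 + U$ ($N{\left(U \right)} = U - 3 = -3 + U$)
$q{\left(J \right)} = \sqrt{-4 + J}$
$A{\left(Q \right)} = Q^{2}$
$\frac{210}{A{\left(q{\left(N{\left(a{\left(-5 \right)} \right)} \right)} \right)}} = \frac{210}{\left(\sqrt{-4 - \left(3 - \frac{1}{2 \left(-5\right)}\right)}\right)^{2}} = \frac{210}{\left(\sqrt{-4 + \left(-3 + \frac{1}{2} \left(- \frac{1}{5}\right)\right)}\right)^{2}} = \frac{210}{\left(\sqrt{-4 - \frac{31}{10}}\right)^{2}} = \frac{210}{\left(\sqrt{- \frac{71}{10}}\right)^{2}} = \frac{210}{\left(\frac{i \sqrt{710}}{10}\right)^{2}} = \frac{210}{- \frac{71}{10}} = 210 \left(- \frac{10}{71}\right) = - \frac{2100}{71}$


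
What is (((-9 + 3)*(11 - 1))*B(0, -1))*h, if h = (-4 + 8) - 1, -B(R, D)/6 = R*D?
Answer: 0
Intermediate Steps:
B(R, D) = -6*D*R (B(R, D) = -6*R*D = -6*D*R)
h = 3 (h = 4 - 1 = 3)
(((-9 + 3)*(11 - 1))*B(0, -1))*h = (((-9 + 3)*(11 - 1))*(-6*(-1)*0))*3 = (-6*10*0)*3 = -60*0*3 = 0*3 = 0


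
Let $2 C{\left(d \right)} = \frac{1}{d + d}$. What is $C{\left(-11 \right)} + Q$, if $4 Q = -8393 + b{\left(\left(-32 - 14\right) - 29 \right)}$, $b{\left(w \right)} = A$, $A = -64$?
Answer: $- \frac{23257}{11} \approx -2114.3$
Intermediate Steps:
$C{\left(d \right)} = \frac{1}{4 d}$ ($C{\left(d \right)} = \frac{1}{2 \left(d + d\right)} = \frac{1}{2 \cdot 2 d} = \frac{\frac{1}{2} \frac{1}{d}}{2} = \frac{1}{4 d}$)
$b{\left(w \right)} = -64$
$Q = - \frac{8457}{4}$ ($Q = \frac{-8393 - 64}{4} = \frac{1}{4} \left(-8457\right) = - \frac{8457}{4} \approx -2114.3$)
$C{\left(-11 \right)} + Q = \frac{1}{4 \left(-11\right)} - \frac{8457}{4} = \frac{1}{4} \left(- \frac{1}{11}\right) - \frac{8457}{4} = - \frac{1}{44} - \frac{8457}{4} = - \frac{23257}{11}$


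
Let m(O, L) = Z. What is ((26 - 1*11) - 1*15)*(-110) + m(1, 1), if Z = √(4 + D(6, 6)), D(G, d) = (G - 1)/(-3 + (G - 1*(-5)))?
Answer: √74/4 ≈ 2.1506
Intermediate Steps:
D(G, d) = (-1 + G)/(2 + G) (D(G, d) = (-1 + G)/(-3 + (G + 5)) = (-1 + G)/(-3 + (5 + G)) = (-1 + G)/(2 + G))
Z = √74/4 (Z = √(4 + (-1 + 6)/(2 + 6)) = √(4 + 5/8) = √(37/8) = √74/4 ≈ 2.1506)
m(O, L) = √74/4
((26 - 1*11) - 1*15)*(-110) + m(1, 1) = ((26 - 1*11) - 1*15)*(-110) + √74/4 = ((26 - 11) - 15)*(-110) + √74/4 = (15 - 15)*(-110) + √74/4 = 0*(-110) + √74/4 = 0 + √74/4 = √74/4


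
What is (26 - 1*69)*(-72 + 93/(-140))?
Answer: 437439/140 ≈ 3124.6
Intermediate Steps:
(26 - 1*69)*(-72 + 93/(-140)) = (26 - 69)*(-72 + 93*(-1/140)) = -43*(-72 - 93/140) = -43*(-10173/140) = 437439/140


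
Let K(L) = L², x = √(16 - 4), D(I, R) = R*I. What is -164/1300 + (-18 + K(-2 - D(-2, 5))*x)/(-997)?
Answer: -35027/324025 - 128*√3/997 ≈ -0.33047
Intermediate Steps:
D(I, R) = I*R
x = 2*√3 (x = √12 = 2*√3 ≈ 3.4641)
-164/1300 + (-18 + K(-2 - D(-2, 5))*x)/(-997) = -164/1300 + (-18 + (-2 - (-2)*5)²*(2*√3))/(-997) = -164*1/1300 + (-18 + (-2 - 1*(-10))²*(2*√3))*(-1/997) = -41/325 + (-18 + (-2 + 10)²*(2*√3))*(-1/997) = -41/325 + (-18 + 8²*(2*√3))*(-1/997) = -41/325 + (-18 + 64*(2*√3))*(-1/997) = -41/325 + (-18 + 128*√3)*(-1/997) = -41/325 + (18/997 - 128*√3/997) = -35027/324025 - 128*√3/997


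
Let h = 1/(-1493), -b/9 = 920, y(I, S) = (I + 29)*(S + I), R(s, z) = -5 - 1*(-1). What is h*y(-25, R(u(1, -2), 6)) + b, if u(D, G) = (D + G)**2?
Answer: -12361924/1493 ≈ -8279.9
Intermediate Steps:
R(s, z) = -4 (R(s, z) = -5 + 1 = -4)
y(I, S) = (29 + I)*(I + S)
b = -8280 (b = -9*920 = -8280)
h = -1/1493 ≈ -0.00066979
h*y(-25, R(u(1, -2), 6)) + b = -((-25)**2 + 29*(-25) + 29*(-4) - 25*(-4))/1493 - 8280 = -(625 - 725 - 116 + 100)/1493 - 8280 = -1/1493*(-116) - 8280 = 116/1493 - 8280 = -12361924/1493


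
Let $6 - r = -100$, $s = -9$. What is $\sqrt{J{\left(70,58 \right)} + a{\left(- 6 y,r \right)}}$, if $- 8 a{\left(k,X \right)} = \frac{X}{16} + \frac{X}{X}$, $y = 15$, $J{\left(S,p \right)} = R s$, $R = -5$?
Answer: $\frac{\sqrt{2819}}{8} \approx 6.6368$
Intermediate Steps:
$J{\left(S,p \right)} = 45$ ($J{\left(S,p \right)} = \left(-5\right) \left(-9\right) = 45$)
$r = 106$ ($r = 6 - -100 = 6 + 100 = 106$)
$a{\left(k,X \right)} = - \frac{1}{8} - \frac{X}{128}$ ($a{\left(k,X \right)} = - \frac{\frac{X}{16} + \frac{X}{X}}{8} = - \frac{X \frac{1}{16} + 1}{8} = - \frac{\frac{X}{16} + 1}{8} = - \frac{1 + \frac{X}{16}}{8} = - \frac{1}{8} - \frac{X}{128}$)
$\sqrt{J{\left(70,58 \right)} + a{\left(- 6 y,r \right)}} = \sqrt{45 - \frac{61}{64}} = \sqrt{\frac{2819}{64}} = \frac{\sqrt{2819}}{8}$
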